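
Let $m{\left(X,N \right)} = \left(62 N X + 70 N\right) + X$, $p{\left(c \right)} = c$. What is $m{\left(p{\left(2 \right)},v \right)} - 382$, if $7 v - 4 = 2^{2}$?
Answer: $- \frac{1108}{7} \approx -158.29$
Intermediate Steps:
$v = \frac{8}{7}$ ($v = \frac{4}{7} + \frac{2^{2}}{7} = \frac{4}{7} + \frac{1}{7} \cdot 4 = \frac{4}{7} + \frac{4}{7} = \frac{8}{7} \approx 1.1429$)
$m{\left(X,N \right)} = X + 70 N + 62 N X$ ($m{\left(X,N \right)} = \left(62 N X + 70 N\right) + X = \left(70 N + 62 N X\right) + X = X + 70 N + 62 N X$)
$m{\left(p{\left(2 \right)},v \right)} - 382 = \left(2 + 70 \cdot \frac{8}{7} + 62 \cdot \frac{8}{7} \cdot 2\right) - 382 = \left(2 + 80 + \frac{992}{7}\right) - 382 = \frac{1566}{7} - 382 = - \frac{1108}{7}$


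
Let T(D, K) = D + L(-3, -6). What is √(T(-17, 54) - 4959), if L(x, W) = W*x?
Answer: I*√4958 ≈ 70.413*I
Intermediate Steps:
T(D, K) = 18 + D (T(D, K) = D - 6*(-3) = D + 18 = 18 + D)
√(T(-17, 54) - 4959) = √((18 - 17) - 4959) = √(1 - 4959) = √(-4958) = I*√4958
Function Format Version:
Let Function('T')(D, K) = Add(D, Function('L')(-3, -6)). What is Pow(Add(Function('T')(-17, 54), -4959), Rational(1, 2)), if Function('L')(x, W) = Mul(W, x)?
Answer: Mul(I, Pow(4958, Rational(1, 2))) ≈ Mul(70.413, I)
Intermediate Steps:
Function('T')(D, K) = Add(18, D) (Function('T')(D, K) = Add(D, Mul(-6, -3)) = Add(D, 18) = Add(18, D))
Pow(Add(Function('T')(-17, 54), -4959), Rational(1, 2)) = Pow(Add(Add(18, -17), -4959), Rational(1, 2)) = Pow(Add(1, -4959), Rational(1, 2)) = Pow(-4958, Rational(1, 2)) = Mul(I, Pow(4958, Rational(1, 2)))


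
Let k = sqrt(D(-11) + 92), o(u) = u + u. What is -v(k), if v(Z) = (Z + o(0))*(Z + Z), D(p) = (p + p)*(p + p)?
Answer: -1152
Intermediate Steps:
o(u) = 2*u
D(p) = 4*p**2 (D(p) = (2*p)*(2*p) = 4*p**2)
k = 24 (k = sqrt(4*(-11)**2 + 92) = sqrt(4*121 + 92) = sqrt(484 + 92) = sqrt(576) = 24)
v(Z) = 2*Z**2 (v(Z) = (Z + 2*0)*(Z + Z) = (Z + 0)*(2*Z) = Z*(2*Z) = 2*Z**2)
-v(k) = -2*24**2 = -2*576 = -1*1152 = -1152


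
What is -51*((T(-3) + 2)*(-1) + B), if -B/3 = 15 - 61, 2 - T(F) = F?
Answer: -6681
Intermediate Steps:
T(F) = 2 - F
B = 138 (B = -3*(15 - 61) = -3*(-46) = 138)
-51*((T(-3) + 2)*(-1) + B) = -51*(((2 - 1*(-3)) + 2)*(-1) + 138) = -51*(((2 + 3) + 2)*(-1) + 138) = -51*((5 + 2)*(-1) + 138) = -51*(7*(-1) + 138) = -51*(-7 + 138) = -51*131 = -6681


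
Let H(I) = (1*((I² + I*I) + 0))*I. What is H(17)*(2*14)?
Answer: 275128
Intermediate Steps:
H(I) = 2*I³ (H(I) = (1*((I² + I²) + 0))*I = (1*(2*I² + 0))*I = (1*(2*I²))*I = (2*I²)*I = 2*I³)
H(17)*(2*14) = (2*17³)*(2*14) = (2*4913)*28 = 9826*28 = 275128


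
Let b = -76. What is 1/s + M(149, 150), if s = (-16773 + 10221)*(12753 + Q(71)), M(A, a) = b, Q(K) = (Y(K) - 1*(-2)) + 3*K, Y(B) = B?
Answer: -6492796129/85431528 ≈ -76.000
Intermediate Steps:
Q(K) = 2 + 4*K (Q(K) = (K - 1*(-2)) + 3*K = (K + 2) + 3*K = (2 + K) + 3*K = 2 + 4*K)
M(A, a) = -76
s = -85431528 (s = (-16773 + 10221)*(12753 + (2 + 4*71)) = -6552*(12753 + (2 + 284)) = -6552*(12753 + 286) = -6552*13039 = -85431528)
1/s + M(149, 150) = 1/(-85431528) - 76 = -1/85431528 - 76 = -6492796129/85431528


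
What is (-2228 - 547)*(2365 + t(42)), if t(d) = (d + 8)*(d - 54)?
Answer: -4897875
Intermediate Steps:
t(d) = (-54 + d)*(8 + d) (t(d) = (8 + d)*(-54 + d) = (-54 + d)*(8 + d))
(-2228 - 547)*(2365 + t(42)) = (-2228 - 547)*(2365 + (-432 + 42**2 - 46*42)) = -2775*(2365 + (-432 + 1764 - 1932)) = -2775*(2365 - 600) = -2775*1765 = -4897875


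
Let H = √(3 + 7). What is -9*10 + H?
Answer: -90 + √10 ≈ -86.838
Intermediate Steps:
H = √10 ≈ 3.1623
-9*10 + H = -9*10 + √10 = -90 + √10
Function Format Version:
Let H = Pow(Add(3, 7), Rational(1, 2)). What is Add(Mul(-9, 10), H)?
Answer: Add(-90, Pow(10, Rational(1, 2))) ≈ -86.838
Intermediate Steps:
H = Pow(10, Rational(1, 2)) ≈ 3.1623
Add(Mul(-9, 10), H) = Add(Mul(-9, 10), Pow(10, Rational(1, 2))) = Add(-90, Pow(10, Rational(1, 2)))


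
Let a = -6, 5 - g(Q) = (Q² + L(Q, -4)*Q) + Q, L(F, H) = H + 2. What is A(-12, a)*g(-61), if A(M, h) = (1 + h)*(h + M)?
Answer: -339930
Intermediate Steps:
L(F, H) = 2 + H
g(Q) = 5 + Q - Q² (g(Q) = 5 - ((Q² + (2 - 4)*Q) + Q) = 5 - ((Q² - 2*Q) + Q) = 5 - (Q² - Q) = 5 + (Q - Q²) = 5 + Q - Q²)
A(M, h) = (1 + h)*(M + h)
A(-12, a)*g(-61) = (-12 - 6 + (-6)² - 12*(-6))*(5 - 61 - 1*(-61)²) = (-12 - 6 + 36 + 72)*(5 - 61 - 1*3721) = 90*(5 - 61 - 3721) = 90*(-3777) = -339930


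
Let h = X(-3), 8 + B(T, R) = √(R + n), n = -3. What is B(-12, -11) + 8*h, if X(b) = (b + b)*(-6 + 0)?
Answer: 280 + I*√14 ≈ 280.0 + 3.7417*I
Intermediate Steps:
B(T, R) = -8 + √(-3 + R) (B(T, R) = -8 + √(R - 3) = -8 + √(-3 + R))
X(b) = -12*b (X(b) = (2*b)*(-6) = -12*b)
h = 36 (h = -12*(-3) = 36)
B(-12, -11) + 8*h = (-8 + √(-3 - 11)) + 8*36 = (-8 + √(-14)) + 288 = (-8 + I*√14) + 288 = 280 + I*√14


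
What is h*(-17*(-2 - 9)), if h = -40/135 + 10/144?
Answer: -9163/216 ≈ -42.421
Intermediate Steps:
h = -49/216 (h = -40*1/135 + 10*(1/144) = -8/27 + 5/72 = -49/216 ≈ -0.22685)
h*(-17*(-2 - 9)) = -(-833)*(-2 - 9)/216 = -(-833)*(-11)/216 = -49/216*187 = -9163/216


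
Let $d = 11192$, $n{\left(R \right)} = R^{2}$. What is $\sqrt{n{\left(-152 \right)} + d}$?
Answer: $2 \sqrt{8574} \approx 185.19$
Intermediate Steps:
$\sqrt{n{\left(-152 \right)} + d} = \sqrt{\left(-152\right)^{2} + 11192} = \sqrt{23104 + 11192} = \sqrt{34296} = 2 \sqrt{8574}$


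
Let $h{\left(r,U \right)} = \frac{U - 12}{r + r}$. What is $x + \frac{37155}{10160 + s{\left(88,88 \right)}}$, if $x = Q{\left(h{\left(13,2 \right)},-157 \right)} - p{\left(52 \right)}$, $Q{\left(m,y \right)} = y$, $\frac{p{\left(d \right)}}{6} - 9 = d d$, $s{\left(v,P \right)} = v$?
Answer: $- \frac{56129575}{3416} \approx -16431.0$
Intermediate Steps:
$h{\left(r,U \right)} = \frac{-12 + U}{2 r}$
$p{\left(d \right)} = 54 + 6 d^{2}$ ($p{\left(d \right)} = 54 + 6 d d = 54 + 6 d^{2}$)
$x = -16435$ ($x = -157 - \left(54 + 6 \cdot 52^{2}\right) = -157 - \left(54 + 6 \cdot 2704\right) = -157 - \left(54 + 16224\right) = -157 - 16278 = -16435$)
$x + \frac{37155}{10160 + s{\left(88,88 \right)}} = -16435 + \frac{37155}{10160 + 88} = -16435 + \frac{37155}{10248} = -16435 + 37155 \cdot \frac{1}{10248} = -16435 + \frac{12385}{3416} = - \frac{56129575}{3416}$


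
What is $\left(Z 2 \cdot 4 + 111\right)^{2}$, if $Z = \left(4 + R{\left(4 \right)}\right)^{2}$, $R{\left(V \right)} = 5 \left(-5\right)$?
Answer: $13242321$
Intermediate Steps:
$R{\left(V \right)} = -25$
$Z = 441$ ($Z = \left(4 - 25\right)^{2} = \left(-21\right)^{2} = 441$)
$\left(Z 2 \cdot 4 + 111\right)^{2} = \left(441 \cdot 2 \cdot 4 + 111\right)^{2} = \left(882 \cdot 4 + 111\right)^{2} = \left(3528 + 111\right)^{2} = 3639^{2} = 13242321$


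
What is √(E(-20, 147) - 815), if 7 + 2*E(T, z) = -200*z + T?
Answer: I*√62114/2 ≈ 124.61*I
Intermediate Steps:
E(T, z) = -7/2 + T/2 - 100*z (E(T, z) = -7/2 + (-200*z + T)/2 = -7/2 + (T - 200*z)/2 = -7/2 + (T/2 - 100*z) = -7/2 + T/2 - 100*z)
√(E(-20, 147) - 815) = √((-7/2 + (½)*(-20) - 100*147) - 815) = √((-7/2 - 10 - 14700) - 815) = √(-29427/2 - 815) = √(-31057/2) = I*√62114/2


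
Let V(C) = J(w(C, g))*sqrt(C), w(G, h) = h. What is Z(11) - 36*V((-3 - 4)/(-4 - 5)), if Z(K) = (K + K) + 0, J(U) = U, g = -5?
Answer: 22 + 60*sqrt(7) ≈ 180.75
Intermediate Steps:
Z(K) = 2*K (Z(K) = 2*K + 0 = 2*K)
V(C) = -5*sqrt(C)
Z(11) - 36*V((-3 - 4)/(-4 - 5)) = 2*11 - (-180)*sqrt((-3 - 4)/(-4 - 5)) = 22 - (-180)*sqrt(-7/(-9)) = 22 - (-180)*sqrt(-7*(-1/9)) = 22 - (-180)*sqrt(7/9) = 22 - (-180)*sqrt(7)/3 = 22 - (-60)*sqrt(7) = 22 + 60*sqrt(7)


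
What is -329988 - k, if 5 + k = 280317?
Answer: -610300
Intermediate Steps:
k = 280312 (k = -5 + 280317 = 280312)
-329988 - k = -329988 - 1*280312 = -329988 - 280312 = -610300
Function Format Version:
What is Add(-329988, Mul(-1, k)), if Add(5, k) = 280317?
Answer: -610300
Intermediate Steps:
k = 280312 (k = Add(-5, 280317) = 280312)
Add(-329988, Mul(-1, k)) = Add(-329988, Mul(-1, 280312)) = Add(-329988, -280312) = -610300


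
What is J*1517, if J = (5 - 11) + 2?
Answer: -6068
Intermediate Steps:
J = -4 (J = -6 + 2 = -4)
J*1517 = -4*1517 = -6068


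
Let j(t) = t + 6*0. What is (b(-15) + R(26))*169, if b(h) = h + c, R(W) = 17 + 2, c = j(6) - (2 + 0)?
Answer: 1352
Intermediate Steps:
j(t) = t (j(t) = t + 0 = t)
c = 4 (c = 6 - (2 + 0) = 6 - 1*2 = 6 - 2 = 4)
R(W) = 19
b(h) = 4 + h (b(h) = h + 4 = 4 + h)
(b(-15) + R(26))*169 = ((4 - 15) + 19)*169 = (-11 + 19)*169 = 8*169 = 1352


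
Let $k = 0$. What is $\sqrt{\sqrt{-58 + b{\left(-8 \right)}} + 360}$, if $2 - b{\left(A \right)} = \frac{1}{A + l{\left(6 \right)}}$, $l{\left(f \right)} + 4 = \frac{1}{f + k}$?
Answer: $\frac{\sqrt{1814760 + 71 i \sqrt{281870}}}{71} \approx 18.975 + 0.19704 i$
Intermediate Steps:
$l{\left(f \right)} = -4 + \frac{1}{f}$ ($l{\left(f \right)} = -4 + \frac{1}{f + 0} = -4 + \frac{1}{f}$)
$b{\left(A \right)} = 2 - \frac{1}{- \frac{23}{6} + A}$ ($b{\left(A \right)} = 2 - \frac{1}{A - \left(4 - \frac{1}{6}\right)} = 2 - \frac{1}{A + \left(-4 + \frac{1}{6}\right)} = 2 - \frac{1}{A - \frac{23}{6}} = 2 - \frac{1}{- \frac{23}{6} + A}$)
$\sqrt{\sqrt{-58 + b{\left(-8 \right)}} + 360} = \sqrt{\sqrt{-58 + \frac{4 \left(-13 + 3 \left(-8\right)\right)}{-23 + 6 \left(-8\right)}} + 360} = \sqrt{\sqrt{-58 + \frac{4 \left(-13 - 24\right)}{-23 - 48}} + 360} = \sqrt{\sqrt{-58 + 4 \frac{1}{-71} \left(-37\right)} + 360} = \sqrt{\sqrt{-58 + 4 \left(- \frac{1}{71}\right) \left(-37\right)} + 360} = \sqrt{\sqrt{-58 + \frac{148}{71}} + 360} = \sqrt{\sqrt{- \frac{3970}{71}} + 360} = \sqrt{\frac{i \sqrt{281870}}{71} + 360} = \sqrt{360 + \frac{i \sqrt{281870}}{71}}$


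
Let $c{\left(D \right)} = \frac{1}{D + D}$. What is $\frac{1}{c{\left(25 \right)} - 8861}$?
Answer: $- \frac{50}{443049} \approx -0.00011285$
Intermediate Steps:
$c{\left(D \right)} = \frac{1}{2 D}$
$\frac{1}{c{\left(25 \right)} - 8861} = \frac{1}{\frac{1}{2 \cdot 25} - 8861} = \frac{1}{\frac{1}{2} \cdot \frac{1}{25} - 8861} = \frac{1}{\frac{1}{50} - 8861} = \frac{1}{- \frac{443049}{50}} = - \frac{50}{443049}$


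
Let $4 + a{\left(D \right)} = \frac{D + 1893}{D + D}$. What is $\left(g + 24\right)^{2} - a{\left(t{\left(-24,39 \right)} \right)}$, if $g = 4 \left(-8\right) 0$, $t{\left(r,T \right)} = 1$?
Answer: $-367$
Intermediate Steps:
$g = 0$ ($g = \left(-32\right) 0 = 0$)
$a{\left(D \right)} = -4 + \frac{1893 + D}{2 D}$ ($a{\left(D \right)} = -4 + \frac{D + 1893}{D + D} = -4 + \frac{1893 + D}{2 D}$)
$\left(g + 24\right)^{2} - a{\left(t{\left(-24,39 \right)} \right)} = \left(0 + 24\right)^{2} - \frac{1893 - 7}{2 \cdot 1} = 24^{2} - \frac{1}{2} \cdot 1 \left(1893 - 7\right) = 576 - \frac{1}{2} \cdot 1 \cdot 1886 = 576 - 943 = -367$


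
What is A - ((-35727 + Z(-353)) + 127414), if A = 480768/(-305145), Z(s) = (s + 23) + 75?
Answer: -9300166136/101715 ≈ -91434.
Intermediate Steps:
Z(s) = 98 + s (Z(s) = (23 + s) + 75 = 98 + s)
A = -160256/101715 (A = 480768*(-1/305145) = -160256/101715 ≈ -1.5755)
A - ((-35727 + Z(-353)) + 127414) = -160256/101715 - ((-35727 + (98 - 353)) + 127414) = -160256/101715 - ((-35727 - 255) + 127414) = -160256/101715 - (-35982 + 127414) = -160256/101715 - 1*91432 = -160256/101715 - 91432 = -9300166136/101715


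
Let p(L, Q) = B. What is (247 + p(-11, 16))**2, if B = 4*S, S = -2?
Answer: 57121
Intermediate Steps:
B = -8 (B = 4*(-2) = -8)
p(L, Q) = -8
(247 + p(-11, 16))**2 = (247 - 8)**2 = 239**2 = 57121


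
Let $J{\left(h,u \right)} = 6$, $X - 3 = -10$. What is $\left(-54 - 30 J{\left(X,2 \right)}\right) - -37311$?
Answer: $37077$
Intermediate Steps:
$X = -7$ ($X = 3 - 10 = -7$)
$\left(-54 - 30 J{\left(X,2 \right)}\right) - -37311 = \left(-54 - 180\right) - -37311 = \left(-54 - 180\right) + 37311 = -234 + 37311 = 37077$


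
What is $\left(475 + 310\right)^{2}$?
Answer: $616225$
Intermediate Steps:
$\left(475 + 310\right)^{2} = 785^{2} = 616225$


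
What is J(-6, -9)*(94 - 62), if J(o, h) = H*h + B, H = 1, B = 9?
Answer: 0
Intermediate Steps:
J(o, h) = 9 + h (J(o, h) = 1*h + 9 = h + 9 = 9 + h)
J(-6, -9)*(94 - 62) = (9 - 9)*(94 - 62) = 0*32 = 0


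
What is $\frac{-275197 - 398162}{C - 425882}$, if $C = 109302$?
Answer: $\frac{673359}{316580} \approx 2.127$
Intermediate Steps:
$\frac{-275197 - 398162}{C - 425882} = \frac{-275197 - 398162}{109302 - 425882} = - \frac{673359}{109302 - 425882} = - \frac{673359}{-316580} = \left(-673359\right) \left(- \frac{1}{316580}\right) = \frac{673359}{316580}$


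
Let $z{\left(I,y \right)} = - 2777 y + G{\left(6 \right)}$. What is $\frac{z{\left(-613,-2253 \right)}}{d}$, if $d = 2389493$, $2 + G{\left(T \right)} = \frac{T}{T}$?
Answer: $\frac{6256580}{2389493} \approx 2.6184$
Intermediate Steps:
$G{\left(T \right)} = -1$ ($G{\left(T \right)} = -2 + \frac{T}{T} = -2 + 1 = -1$)
$z{\left(I,y \right)} = -1 - 2777 y$ ($z{\left(I,y \right)} = - 2777 y - 1 = -1 - 2777 y$)
$\frac{z{\left(-613,-2253 \right)}}{d} = \frac{-1 - -6256581}{2389493} = \left(-1 + 6256581\right) \frac{1}{2389493} = 6256580 \cdot \frac{1}{2389493} = \frac{6256580}{2389493}$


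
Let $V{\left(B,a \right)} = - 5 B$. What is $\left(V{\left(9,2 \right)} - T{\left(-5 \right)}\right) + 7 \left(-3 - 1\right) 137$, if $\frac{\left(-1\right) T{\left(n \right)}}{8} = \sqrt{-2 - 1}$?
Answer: $-3881 + 8 i \sqrt{3} \approx -3881.0 + 13.856 i$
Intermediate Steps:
$T{\left(n \right)} = - 8 i \sqrt{3}$ ($T{\left(n \right)} = - 8 \sqrt{-2 - 1} = - 8 \sqrt{-3} = - 8 i \sqrt{3}$)
$\left(V{\left(9,2 \right)} - T{\left(-5 \right)}\right) + 7 \left(-3 - 1\right) 137 = \left(\left(-5\right) 9 - - 8 i \sqrt{3}\right) + 7 \left(-3 - 1\right) 137 = \left(-45 + 8 i \sqrt{3}\right) + 7 \left(-4\right) 137 = \left(-45 + 8 i \sqrt{3}\right) - 3836 = -3881 + 8 i \sqrt{3}$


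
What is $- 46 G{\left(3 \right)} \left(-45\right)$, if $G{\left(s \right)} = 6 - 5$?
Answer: $2070$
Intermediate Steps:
$G{\left(s \right)} = 1$
$- 46 G{\left(3 \right)} \left(-45\right) = \left(-46\right) 1 \left(-45\right) = \left(-46\right) \left(-45\right) = 2070$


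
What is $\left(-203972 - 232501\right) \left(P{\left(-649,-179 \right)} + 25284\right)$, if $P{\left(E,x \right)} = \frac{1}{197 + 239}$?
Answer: $- \frac{4811601969225}{436} \approx -1.1036 \cdot 10^{10}$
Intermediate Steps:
$P{\left(E,x \right)} = \frac{1}{436}$
$\left(-203972 - 232501\right) \left(P{\left(-649,-179 \right)} + 25284\right) = \left(-203972 - 232501\right) \left(\frac{1}{436} + 25284\right) = \left(-436473\right) \frac{11023825}{436} = - \frac{4811601969225}{436}$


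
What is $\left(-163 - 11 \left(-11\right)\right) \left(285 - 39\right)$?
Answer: $-10332$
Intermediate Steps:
$\left(-163 - 11 \left(-11\right)\right) \left(285 - 39\right) = \left(-163 - -121\right) \left(285 - 39\right) = \left(-163 + 121\right) 246 = \left(-42\right) 246 = -10332$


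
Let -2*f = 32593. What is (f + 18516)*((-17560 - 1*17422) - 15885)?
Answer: -225798613/2 ≈ -1.1290e+8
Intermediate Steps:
f = -32593/2 (f = -1/2*32593 = -32593/2 ≈ -16297.)
(f + 18516)*((-17560 - 1*17422) - 15885) = (-32593/2 + 18516)*((-17560 - 1*17422) - 15885) = 4439*((-17560 - 17422) - 15885)/2 = 4439*(-34982 - 15885)/2 = (4439/2)*(-50867) = -225798613/2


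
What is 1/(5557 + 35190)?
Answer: 1/40747 ≈ 2.4542e-5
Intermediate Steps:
1/(5557 + 35190) = 1/40747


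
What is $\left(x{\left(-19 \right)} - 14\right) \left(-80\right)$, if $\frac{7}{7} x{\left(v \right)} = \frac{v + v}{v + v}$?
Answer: $1040$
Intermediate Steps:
$x{\left(v \right)} = 1$ ($x{\left(v \right)} = \frac{v + v}{v + v} = \frac{2 v}{2 v} = 2 v \frac{1}{2 v} = 1$)
$\left(x{\left(-19 \right)} - 14\right) \left(-80\right) = \left(1 - 14\right) \left(-80\right) = \left(-13\right) \left(-80\right) = 1040$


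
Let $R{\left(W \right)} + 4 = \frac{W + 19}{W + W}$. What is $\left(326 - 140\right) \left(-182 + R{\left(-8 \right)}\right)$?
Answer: $- \frac{277791}{8} \approx -34724.0$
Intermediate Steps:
$R{\left(W \right)} = -4 + \frac{19 + W}{2 W}$ ($R{\left(W \right)} = -4 + \frac{W + 19}{W + W} = -4 + \frac{19 + W}{2 W}$)
$\left(326 - 140\right) \left(-182 + R{\left(-8 \right)}\right) = \left(326 - 140\right) \left(-182 + \frac{19 - -56}{2 \left(-8\right)}\right) = 186 \left(-182 + \frac{1}{2} \left(- \frac{1}{8}\right) \left(19 + 56\right)\right) = 186 \left(-182 + \frac{1}{2} \left(- \frac{1}{8}\right) 75\right) = 186 \left(-182 - \frac{75}{16}\right) = 186 \left(- \frac{2987}{16}\right) = - \frac{277791}{8}$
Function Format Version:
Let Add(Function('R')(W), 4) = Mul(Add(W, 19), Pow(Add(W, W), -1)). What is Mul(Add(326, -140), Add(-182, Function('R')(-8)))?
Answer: Rational(-277791, 8) ≈ -34724.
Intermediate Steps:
Function('R')(W) = Add(-4, Mul(Rational(1, 2), Pow(W, -1), Add(19, W))) (Function('R')(W) = Add(-4, Mul(Add(W, 19), Pow(Add(W, W), -1))) = Add(-4, Mul(Add(19, W), Pow(Mul(2, W), -1))) = Add(-4, Mul(Add(19, W), Mul(Rational(1, 2), Pow(W, -1)))) = Add(-4, Mul(Rational(1, 2), Pow(W, -1), Add(19, W))))
Mul(Add(326, -140), Add(-182, Function('R')(-8))) = Mul(Add(326, -140), Add(-182, Mul(Rational(1, 2), Pow(-8, -1), Add(19, Mul(-7, -8))))) = Mul(186, Add(-182, Mul(Rational(1, 2), Rational(-1, 8), Add(19, 56)))) = Mul(186, Add(-182, Mul(Rational(1, 2), Rational(-1, 8), 75))) = Mul(186, Add(-182, Rational(-75, 16))) = Mul(186, Rational(-2987, 16)) = Rational(-277791, 8)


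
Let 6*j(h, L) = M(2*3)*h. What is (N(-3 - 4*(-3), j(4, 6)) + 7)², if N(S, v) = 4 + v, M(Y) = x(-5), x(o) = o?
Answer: 529/9 ≈ 58.778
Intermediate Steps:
M(Y) = -5
j(h, L) = -5*h/6 (j(h, L) = (-5*h)/6 = -5*h/6)
(N(-3 - 4*(-3), j(4, 6)) + 7)² = ((4 - ⅚*4) + 7)² = ((4 - 10/3) + 7)² = (⅔ + 7)² = (23/3)² = 529/9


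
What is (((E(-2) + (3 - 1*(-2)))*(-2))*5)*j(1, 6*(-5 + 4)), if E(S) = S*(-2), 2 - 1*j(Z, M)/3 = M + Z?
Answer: -1890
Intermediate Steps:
j(Z, M) = 6 - 3*M - 3*Z (j(Z, M) = 6 - 3*(M + Z) = 6 + (-3*M - 3*Z) = 6 - 3*M - 3*Z)
E(S) = -2*S
(((E(-2) + (3 - 1*(-2)))*(-2))*5)*j(1, 6*(-5 + 4)) = (((-2*(-2) + (3 - 1*(-2)))*(-2))*5)*(6 - 18*(-5 + 4) - 3*1) = (((4 + (3 + 2))*(-2))*5)*(6 - 18*(-1) - 3) = (((4 + 5)*(-2))*5)*(6 - 3*(-6) - 3) = ((9*(-2))*5)*(6 + 18 - 3) = -18*5*21 = -90*21 = -1890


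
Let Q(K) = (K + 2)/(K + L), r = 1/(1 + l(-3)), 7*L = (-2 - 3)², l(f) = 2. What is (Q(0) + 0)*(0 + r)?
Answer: 14/75 ≈ 0.18667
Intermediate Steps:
L = 25/7 (L = (-2 - 3)²/7 = (⅐)*(-5)² = (⅐)*25 = 25/7 ≈ 3.5714)
r = ⅓ (r = 1/(1 + 2) = 1/3 = ⅓ ≈ 0.33333)
Q(K) = (2 + K)/(25/7 + K) (Q(K) = (K + 2)/(K + 25/7) = (2 + K)/(25/7 + K))
(Q(0) + 0)*(0 + r) = (7*(2 + 0)/(25 + 7*0) + 0)*(0 + ⅓) = (7*2/(25 + 0) + 0)*(⅓) = (7*2/25 + 0)*(⅓) = (7*(1/25)*2 + 0)*(⅓) = (14/25 + 0)*(⅓) = (14/25)*(⅓) = 14/75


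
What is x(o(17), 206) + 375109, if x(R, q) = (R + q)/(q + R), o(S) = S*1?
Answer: 375110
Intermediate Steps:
o(S) = S
x(R, q) = 1 (x(R, q) = (R + q)/(R + q) = 1)
x(o(17), 206) + 375109 = 1 + 375109 = 375110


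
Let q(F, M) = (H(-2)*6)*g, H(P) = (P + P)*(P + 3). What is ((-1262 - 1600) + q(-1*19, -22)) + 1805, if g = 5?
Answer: -1177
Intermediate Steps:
H(P) = 2*P*(3 + P) (H(P) = (2*P)*(3 + P) = 2*P*(3 + P))
q(F, M) = -120 (q(F, M) = ((2*(-2)*(3 - 2))*6)*5 = ((2*(-2)*1)*6)*5 = -4*6*5 = -24*5 = -120)
((-1262 - 1600) + q(-1*19, -22)) + 1805 = ((-1262 - 1600) - 120) + 1805 = (-2862 - 120) + 1805 = -2982 + 1805 = -1177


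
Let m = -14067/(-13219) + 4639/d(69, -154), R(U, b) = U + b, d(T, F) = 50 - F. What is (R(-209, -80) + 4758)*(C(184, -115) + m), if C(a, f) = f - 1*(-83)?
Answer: -98769471787/2696676 ≈ -36626.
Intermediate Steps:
m = 64192609/2696676 (m = -14067/(-13219) + 4639/(50 - 1*(-154)) = -14067*(-1/13219) + 4639/(50 + 154) = 14067/13219 + 4639/204 = 64192609/2696676 ≈ 23.804)
C(a, f) = 83 + f (C(a, f) = f + 83 = 83 + f)
(R(-209, -80) + 4758)*(C(184, -115) + m) = ((-209 - 80) + 4758)*((83 - 115) + 64192609/2696676) = (-289 + 4758)*(-32 + 64192609/2696676) = 4469*(-22101023/2696676) = -98769471787/2696676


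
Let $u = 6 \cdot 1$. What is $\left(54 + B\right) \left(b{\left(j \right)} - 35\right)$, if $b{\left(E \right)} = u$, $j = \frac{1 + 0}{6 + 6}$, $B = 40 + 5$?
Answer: $-2871$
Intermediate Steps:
$B = 45$
$u = 6$
$j = \frac{1}{12}$ ($j = 1 \cdot \frac{1}{12} = \frac{1}{12} \approx 0.083333$)
$b{\left(E \right)} = 6$
$\left(54 + B\right) \left(b{\left(j \right)} - 35\right) = \left(54 + 45\right) \left(6 - 35\right) = 99 \left(6 - 35\right) = 99 \left(-29\right) = -2871$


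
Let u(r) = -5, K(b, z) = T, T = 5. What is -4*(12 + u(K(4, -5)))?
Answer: -28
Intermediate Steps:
K(b, z) = 5
-4*(12 + u(K(4, -5))) = -4*(12 - 5) = -4*7 = -28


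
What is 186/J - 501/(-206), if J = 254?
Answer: 82785/26162 ≈ 3.1643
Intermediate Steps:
186/J - 501/(-206) = 186/254 - 501/(-206) = 186*(1/254) - 501*(-1/206) = 93/127 + 501/206 = 82785/26162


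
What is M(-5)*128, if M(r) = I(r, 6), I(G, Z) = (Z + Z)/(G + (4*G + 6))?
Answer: -1536/19 ≈ -80.842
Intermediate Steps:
I(G, Z) = 2*Z/(6 + 5*G) (I(G, Z) = (2*Z)/(G + (6 + 4*G)) = (2*Z)/(6 + 5*G) = 2*Z/(6 + 5*G))
M(r) = 12/(6 + 5*r) (M(r) = 2*6/(6 + 5*r) = 12/(6 + 5*r))
M(-5)*128 = (12/(6 + 5*(-5)))*128 = (12/(6 - 25))*128 = (12/(-19))*128 = (12*(-1/19))*128 = -12/19*128 = -1536/19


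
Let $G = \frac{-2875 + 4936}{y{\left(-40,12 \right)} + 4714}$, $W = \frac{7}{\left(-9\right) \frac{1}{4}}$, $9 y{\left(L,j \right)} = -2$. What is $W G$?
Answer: $- \frac{14427}{10606} \approx -1.3603$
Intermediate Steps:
$y{\left(L,j \right)} = - \frac{2}{9}$ ($y{\left(L,j \right)} = \frac{1}{9} \left(-2\right) = - \frac{2}{9}$)
$W = - \frac{28}{9}$ ($W = \frac{7}{\left(-9\right) \frac{1}{4}} = \frac{7}{- \frac{9}{4}} = 7 \left(- \frac{4}{9}\right) = - \frac{28}{9} \approx -3.1111$)
$G = \frac{18549}{42424}$ ($G = \frac{-2875 + 4936}{- \frac{2}{9} + 4714} = \frac{2061}{\frac{42424}{9}} = 2061 \cdot \frac{9}{42424} = \frac{18549}{42424} \approx 0.43723$)
$W G = \left(- \frac{28}{9}\right) \frac{18549}{42424} = - \frac{14427}{10606}$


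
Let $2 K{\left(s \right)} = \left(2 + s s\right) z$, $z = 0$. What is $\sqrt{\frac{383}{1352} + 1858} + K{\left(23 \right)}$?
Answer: $\frac{\sqrt{5024798}}{52} \approx 43.108$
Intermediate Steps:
$K{\left(s \right)} = 0$ ($K{\left(s \right)} = \frac{\left(2 + s s\right) 0}{2} = \frac{\left(2 + s^{2}\right) 0}{2} = \frac{1}{2} \cdot 0 = 0$)
$\sqrt{\frac{383}{1352} + 1858} + K{\left(23 \right)} = \sqrt{\frac{383}{1352} + 1858} + 0 = \sqrt{\frac{2512399}{1352}} + 0 = \frac{\sqrt{5024798}}{52} + 0 = \frac{\sqrt{5024798}}{52}$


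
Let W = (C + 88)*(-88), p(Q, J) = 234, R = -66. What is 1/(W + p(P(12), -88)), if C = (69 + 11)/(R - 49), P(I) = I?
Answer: -23/171322 ≈ -0.00013425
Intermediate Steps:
C = -16/23 (C = (69 + 11)/(-66 - 49) = 80/(-115) = 80*(-1/115) = -16/23 ≈ -0.69565)
W = -176704/23 (W = (-16/23 + 88)*(-88) = (2008/23)*(-88) = -176704/23 ≈ -7682.8)
1/(W + p(P(12), -88)) = 1/(-176704/23 + 234) = 1/(-171322/23) = -23/171322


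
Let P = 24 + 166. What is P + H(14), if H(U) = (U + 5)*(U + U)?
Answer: 722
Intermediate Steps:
H(U) = 2*U*(5 + U) (H(U) = (5 + U)*(2*U) = 2*U*(5 + U))
P = 190
P + H(14) = 190 + 2*14*(5 + 14) = 190 + 2*14*19 = 190 + 532 = 722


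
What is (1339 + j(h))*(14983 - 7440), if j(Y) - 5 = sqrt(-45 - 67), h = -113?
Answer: 10137792 + 30172*I*sqrt(7) ≈ 1.0138e+7 + 79828.0*I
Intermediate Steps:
j(Y) = 5 + 4*I*sqrt(7) (j(Y) = 5 + sqrt(-45 - 67) = 5 + sqrt(-112) = 5 + 4*I*sqrt(7))
(1339 + j(h))*(14983 - 7440) = (1339 + (5 + 4*I*sqrt(7)))*(14983 - 7440) = (1344 + 4*I*sqrt(7))*7543 = 10137792 + 30172*I*sqrt(7)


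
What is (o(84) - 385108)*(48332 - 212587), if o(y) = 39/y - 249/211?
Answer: 53388091105245/844 ≈ 6.3256e+10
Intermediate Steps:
o(y) = -249/211 + 39/y (o(y) = 39/y - 249*1/211 = 39/y - 249/211 = -249/211 + 39/y)
(o(84) - 385108)*(48332 - 212587) = ((-249/211 + 39/84) - 385108)*(48332 - 212587) = ((-249/211 + 39*(1/84)) - 385108)*(-164255) = ((-249/211 + 13/28) - 385108)*(-164255) = (-4229/5908 - 385108)*(-164255) = -2275222293/5908*(-164255) = 53388091105245/844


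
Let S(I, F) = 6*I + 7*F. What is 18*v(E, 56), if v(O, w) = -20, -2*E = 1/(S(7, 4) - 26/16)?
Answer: -360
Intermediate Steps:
E = -4/547 (E = -1/(2*((6*7 + 7*4) - 26/16)) = -1/(2*((42 + 28) - 26*1/16)) = -1/(2*(70 - 13/8)) = -1/(2*547/8) = -½*8/547 = -4/547 ≈ -0.0073126)
18*v(E, 56) = 18*(-20) = -360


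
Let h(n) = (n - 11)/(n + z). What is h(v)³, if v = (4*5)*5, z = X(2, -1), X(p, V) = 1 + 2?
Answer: 704969/1092727 ≈ 0.64515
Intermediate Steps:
X(p, V) = 3
z = 3
v = 100 (v = 20*5 = 100)
h(n) = (-11 + n)/(3 + n) (h(n) = (n - 11)/(n + 3) = (-11 + n)/(3 + n))
h(v)³ = ((-11 + 100)/(3 + 100))³ = (89/103)³ = 704969/1092727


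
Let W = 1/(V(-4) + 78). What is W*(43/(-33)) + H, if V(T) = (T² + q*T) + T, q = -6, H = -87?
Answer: -327337/3762 ≈ -87.011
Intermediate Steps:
V(T) = T² - 5*T (V(T) = (T² - 6*T) + T = T² - 5*T)
W = 1/114 (W = 1/(-4*(-5 - 4) + 78) = 1/(-4*(-9) + 78) = 1/(36 + 78) = 1/114 ≈ 0.0087719)
W*(43/(-33)) + H = (43/(-33))/114 - 87 = (43*(-1/33))/114 - 87 = (1/114)*(-43/33) - 87 = -43/3762 - 87 = -327337/3762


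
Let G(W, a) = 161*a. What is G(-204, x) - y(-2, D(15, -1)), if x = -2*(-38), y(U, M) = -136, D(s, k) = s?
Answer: 12372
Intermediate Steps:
x = 76
G(-204, x) - y(-2, D(15, -1)) = 161*76 - 1*(-136) = 12236 + 136 = 12372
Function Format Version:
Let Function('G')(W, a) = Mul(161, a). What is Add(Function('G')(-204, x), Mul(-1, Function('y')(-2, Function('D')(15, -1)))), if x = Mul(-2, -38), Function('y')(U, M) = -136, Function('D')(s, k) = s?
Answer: 12372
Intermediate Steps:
x = 76
Add(Function('G')(-204, x), Mul(-1, Function('y')(-2, Function('D')(15, -1)))) = Add(Mul(161, 76), Mul(-1, -136)) = Add(12236, 136) = 12372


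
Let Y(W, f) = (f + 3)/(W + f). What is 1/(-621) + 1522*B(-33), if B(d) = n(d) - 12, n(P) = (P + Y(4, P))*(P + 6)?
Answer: 23327543293/18009 ≈ 1.2953e+6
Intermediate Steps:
Y(W, f) = (3 + f)/(W + f)
n(P) = (6 + P)*(P + (3 + P)/(4 + P)) (n(P) = (P + (3 + P)/(4 + P))*(P + 6) = (P + (3 + P)/(4 + P))*(6 + P) = (6 + P)*(P + (3 + P)/(4 + P)))
B(d) = -12 + (18 + d³ + 11*d² + 33*d)/(4 + d) (B(d) = (18 + d³ + 11*d² + 33*d)/(4 + d) - 12 = -12 + (18 + d³ + 11*d² + 33*d)/(4 + d))
1/(-621) + 1522*B(-33) = 1/(-621) + 1522*((-30 + (-33)³ + 11*(-33)² + 21*(-33))/(4 - 33)) = -1/621 + 1522*((-30 - 35937 + 11*1089 - 693)/(-29)) = -1/621 + 1522*(-(-30 - 35937 + 11979 - 693)/29) = -1/621 + 1522*(-1/29*(-24681)) = -1/621 + 1522*(24681/29) = -1/621 + 37564482/29 = 23327543293/18009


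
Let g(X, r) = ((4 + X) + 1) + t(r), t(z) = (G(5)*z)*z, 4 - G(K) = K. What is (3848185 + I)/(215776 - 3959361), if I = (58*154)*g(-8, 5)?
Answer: -3598089/3743585 ≈ -0.96113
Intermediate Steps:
G(K) = 4 - K
t(z) = -z² (t(z) = ((4 - 1*5)*z)*z = ((4 - 5)*z)*z = (-z)*z = -z²)
g(X, r) = 5 + X - r² (g(X, r) = ((4 + X) + 1) - r² = (5 + X) - r² = 5 + X - r²)
I = -250096 (I = (58*154)*(5 - 8 - 1*5²) = 8932*(5 - 8 - 1*25) = 8932*(5 - 8 - 25) = 8932*(-28) = -250096)
(3848185 + I)/(215776 - 3959361) = (3848185 - 250096)/(215776 - 3959361) = 3598089/(-3743585) = 3598089*(-1/3743585) = -3598089/3743585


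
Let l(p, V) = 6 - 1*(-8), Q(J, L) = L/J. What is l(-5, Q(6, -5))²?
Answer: 196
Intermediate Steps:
l(p, V) = 14 (l(p, V) = 6 + 8 = 14)
l(-5, Q(6, -5))² = 14² = 196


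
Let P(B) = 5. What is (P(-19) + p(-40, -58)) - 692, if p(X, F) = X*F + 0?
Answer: 1633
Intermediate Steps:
p(X, F) = F*X (p(X, F) = F*X + 0 = F*X)
(P(-19) + p(-40, -58)) - 692 = (5 - 58*(-40)) - 692 = (5 + 2320) - 692 = 2325 - 692 = 1633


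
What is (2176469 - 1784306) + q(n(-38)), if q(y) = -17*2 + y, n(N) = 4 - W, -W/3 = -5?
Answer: 392118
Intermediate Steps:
W = 15 (W = -3*(-5) = 15)
n(N) = -11 (n(N) = 4 - 1*15 = 4 - 15 = -11)
q(y) = -34 + y
(2176469 - 1784306) + q(n(-38)) = (2176469 - 1784306) + (-34 - 11) = 392163 - 45 = 392118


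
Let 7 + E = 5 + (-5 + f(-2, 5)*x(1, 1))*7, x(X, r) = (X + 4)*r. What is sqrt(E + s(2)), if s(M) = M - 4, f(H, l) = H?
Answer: I*sqrt(109) ≈ 10.44*I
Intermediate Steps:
x(X, r) = r*(4 + X) (x(X, r) = (4 + X)*r = r*(4 + X))
s(M) = -4 + M
E = -107 (E = -7 + (5 + (-5 - 2*(4 + 1))*7) = -7 + (5 + (-5 - 2*5)*7) = -7 + (5 + (-5 - 10)*7) = -7 + (5 - 15*7) = -7 + (5 - 105) = -7 - 100 = -107)
sqrt(E + s(2)) = sqrt(-107 + (-4 + 2)) = sqrt(-107 - 2) = sqrt(-109) = I*sqrt(109)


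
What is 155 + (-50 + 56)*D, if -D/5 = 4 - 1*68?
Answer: 2075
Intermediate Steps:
D = 320 (D = -5*(4 - 1*68) = -5*(4 - 68) = -5*(-64) = 320)
155 + (-50 + 56)*D = 155 + (-50 + 56)*320 = 155 + 6*320 = 155 + 1920 = 2075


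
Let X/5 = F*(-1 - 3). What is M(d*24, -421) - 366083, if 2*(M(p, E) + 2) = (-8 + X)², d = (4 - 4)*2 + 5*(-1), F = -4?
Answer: -363493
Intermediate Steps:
d = -5 (d = 0*2 - 5 = 0 - 5 = -5)
X = 80 (X = 5*(-4*(-1 - 3)) = 5*(-4*(-4)) = 5*16 = 80)
M(p, E) = 2590 (M(p, E) = -2 + (-8 + 80)²/2 = -2 + (½)*72² = -2 + (½)*5184 = -2 + 2592 = 2590)
M(d*24, -421) - 366083 = 2590 - 366083 = -363493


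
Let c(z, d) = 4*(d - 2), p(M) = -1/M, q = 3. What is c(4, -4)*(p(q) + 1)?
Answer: -16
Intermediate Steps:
c(z, d) = -8 + 4*d (c(z, d) = 4*(-2 + d) = -8 + 4*d)
c(4, -4)*(p(q) + 1) = (-8 + 4*(-4))*(-1/3 + 1) = (-8 - 16)*(-1*1/3 + 1) = -24*(-1/3 + 1) = -24*2/3 = -16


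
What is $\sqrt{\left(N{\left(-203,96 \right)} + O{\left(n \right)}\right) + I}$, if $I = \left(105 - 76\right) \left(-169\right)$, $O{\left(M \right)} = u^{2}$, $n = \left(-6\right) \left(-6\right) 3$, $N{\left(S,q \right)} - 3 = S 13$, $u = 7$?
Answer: $24 i \sqrt{13} \approx 86.533 i$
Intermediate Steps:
$N{\left(S,q \right)} = 3 + 13 S$ ($N{\left(S,q \right)} = 3 + S 13 = 3 + 13 S$)
$n = 108$ ($n = 36 \cdot 3 = 108$)
$O{\left(M \right)} = 49$ ($O{\left(M \right)} = 7^{2} = 49$)
$I = -4901$ ($I = 29 \left(-169\right) = -4901$)
$\sqrt{\left(N{\left(-203,96 \right)} + O{\left(n \right)}\right) + I} = \sqrt{\left(\left(3 + 13 \left(-203\right)\right) + 49\right) - 4901} = \sqrt{\left(\left(3 - 2639\right) + 49\right) - 4901} = \sqrt{\left(-2636 + 49\right) - 4901} = \sqrt{-2587 - 4901} = \sqrt{-7488} = 24 i \sqrt{13}$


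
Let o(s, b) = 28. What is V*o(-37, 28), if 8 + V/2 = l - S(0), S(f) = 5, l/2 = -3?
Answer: -1064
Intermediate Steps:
l = -6 (l = 2*(-3) = -6)
V = -38 (V = -16 + 2*(-6 - 1*5) = -16 + 2*(-6 - 5) = -16 + 2*(-11) = -16 - 22 = -38)
V*o(-37, 28) = -38*28 = -1064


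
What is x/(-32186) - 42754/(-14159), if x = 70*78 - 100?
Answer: 650094002/227860787 ≈ 2.8530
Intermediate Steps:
x = 5360 (x = 5460 - 100 = 5360)
x/(-32186) - 42754/(-14159) = 5360/(-32186) - 42754/(-14159) = 5360*(-1/32186) - 42754*(-1/14159) = -2680/16093 + 42754/14159 = 650094002/227860787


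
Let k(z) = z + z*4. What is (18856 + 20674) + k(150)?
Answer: 40280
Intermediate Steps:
k(z) = 5*z (k(z) = z + 4*z = 5*z)
(18856 + 20674) + k(150) = (18856 + 20674) + 5*150 = 39530 + 750 = 40280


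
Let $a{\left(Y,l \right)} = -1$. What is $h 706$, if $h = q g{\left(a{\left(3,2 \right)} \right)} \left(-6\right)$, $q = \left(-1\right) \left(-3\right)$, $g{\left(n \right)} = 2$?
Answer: $-25416$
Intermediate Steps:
$q = 3$
$h = -36$ ($h = 3 \cdot 2 \left(-6\right) = 6 \left(-6\right) = -36$)
$h 706 = \left(-36\right) 706 = -25416$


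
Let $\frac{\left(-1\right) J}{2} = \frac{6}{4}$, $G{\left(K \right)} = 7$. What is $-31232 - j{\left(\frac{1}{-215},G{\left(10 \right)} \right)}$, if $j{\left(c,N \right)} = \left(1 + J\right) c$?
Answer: $- \frac{6714882}{215} \approx -31232.0$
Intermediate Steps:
$J = -3$ ($J = - 2 \cdot \frac{6}{4} = - 2 \cdot 6 \cdot \frac{1}{4} = \left(-2\right) \frac{3}{2} = -3$)
$j{\left(c,N \right)} = - 2 c$ ($j{\left(c,N \right)} = \left(1 - 3\right) c = - 2 c$)
$-31232 - j{\left(\frac{1}{-215},G{\left(10 \right)} \right)} = -31232 - - \frac{2}{-215} = -31232 - \left(-2\right) \left(- \frac{1}{215}\right) = -31232 - \frac{2}{215} = - \frac{6714882}{215}$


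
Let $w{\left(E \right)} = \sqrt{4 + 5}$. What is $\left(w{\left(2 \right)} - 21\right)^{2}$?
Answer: $324$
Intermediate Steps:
$w{\left(E \right)} = 3$ ($w{\left(E \right)} = \sqrt{9} = 3$)
$\left(w{\left(2 \right)} - 21\right)^{2} = \left(3 - 21\right)^{2} = \left(-18\right)^{2} = 324$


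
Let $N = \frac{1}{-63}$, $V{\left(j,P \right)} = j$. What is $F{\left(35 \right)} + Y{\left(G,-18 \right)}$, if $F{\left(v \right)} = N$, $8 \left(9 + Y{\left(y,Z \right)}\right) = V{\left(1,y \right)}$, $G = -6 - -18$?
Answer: $- \frac{4481}{504} \approx -8.8909$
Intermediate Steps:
$G = 12$ ($G = -6 + 18 = 12$)
$N = - \frac{1}{63} \approx -0.015873$
$Y{\left(y,Z \right)} = - \frac{71}{8}$ ($Y{\left(y,Z \right)} = -9 + \frac{1}{8} \cdot 1 = -9 + \frac{1}{8} = - \frac{71}{8}$)
$F{\left(v \right)} = - \frac{1}{63}$
$F{\left(35 \right)} + Y{\left(G,-18 \right)} = - \frac{1}{63} - \frac{71}{8} = - \frac{4481}{504}$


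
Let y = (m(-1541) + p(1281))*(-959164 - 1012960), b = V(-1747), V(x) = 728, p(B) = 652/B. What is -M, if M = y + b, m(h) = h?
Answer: -555961328332/183 ≈ -3.0380e+9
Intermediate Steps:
b = 728
y = 555961195108/183 (y = (-1541 + 652/1281)*(-959164 - 1012960) = (-1541 + 652*(1/1281))*(-1972124) = (-1541 + 652/1281)*(-1972124) = -1973369/1281*(-1972124) = 555961195108/183 ≈ 3.0380e+9)
M = 555961328332/183 (M = 555961195108/183 + 728 = 555961328332/183 ≈ 3.0380e+9)
-M = -1*555961328332/183 = -555961328332/183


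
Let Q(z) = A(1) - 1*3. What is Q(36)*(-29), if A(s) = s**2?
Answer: 58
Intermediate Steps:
Q(z) = -2 (Q(z) = 1**2 - 1*3 = 1 - 3 = -2)
Q(36)*(-29) = -2*(-29) = 58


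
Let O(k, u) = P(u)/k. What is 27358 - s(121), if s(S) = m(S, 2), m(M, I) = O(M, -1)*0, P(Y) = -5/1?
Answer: 27358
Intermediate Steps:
P(Y) = -5 (P(Y) = -5*1 = -5)
O(k, u) = -5/k
m(M, I) = 0 (m(M, I) = -5/M*0 = 0)
s(S) = 0
27358 - s(121) = 27358 - 1*0 = 27358 + 0 = 27358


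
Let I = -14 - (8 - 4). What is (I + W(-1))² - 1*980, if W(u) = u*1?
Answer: -619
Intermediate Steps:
W(u) = u
I = -18 (I = -14 - 1*4 = -14 - 4 = -18)
(I + W(-1))² - 1*980 = (-18 - 1)² - 1*980 = (-19)² - 980 = 361 - 980 = -619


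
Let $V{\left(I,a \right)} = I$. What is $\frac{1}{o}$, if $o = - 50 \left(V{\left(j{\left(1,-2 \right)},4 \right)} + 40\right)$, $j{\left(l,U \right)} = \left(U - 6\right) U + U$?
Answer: $- \frac{1}{2700} \approx -0.00037037$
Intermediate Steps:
$j{\left(l,U \right)} = U + U \left(-6 + U\right)$ ($j{\left(l,U \right)} = \left(U - 6\right) U + U = \left(-6 + U\right) U + U = U \left(-6 + U\right) + U = U + U \left(-6 + U\right)$)
$o = -2700$ ($o = - 50 \left(- 2 \left(-5 - 2\right) + 40\right) = - 50 \left(\left(-2\right) \left(-7\right) + 40\right) = - 50 \left(14 + 40\right) = \left(-50\right) 54 = -2700$)
$\frac{1}{o} = \frac{1}{-2700} = - \frac{1}{2700}$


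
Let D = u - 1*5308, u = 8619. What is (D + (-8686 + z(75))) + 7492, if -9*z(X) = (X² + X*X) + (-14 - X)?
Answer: 7892/9 ≈ 876.89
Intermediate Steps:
z(X) = 14/9 - 2*X²/9 + X/9 (z(X) = -((X² + X*X) + (-14 - X))/9 = -((X² + X²) + (-14 - X))/9 = -(2*X² + (-14 - X))/9 = -(-14 - X + 2*X²)/9 = 14/9 - 2*X²/9 + X/9)
D = 3311 (D = 8619 - 1*5308 = 8619 - 5308 = 3311)
(D + (-8686 + z(75))) + 7492 = (3311 + (-8686 + (14/9 - 2/9*75² + (⅑)*75))) + 7492 = (3311 + (-8686 + (14/9 - 2/9*5625 + 25/3))) + 7492 = (3311 + (-8686 + (14/9 - 1250 + 25/3))) + 7492 = (3311 + (-8686 - 11161/9)) + 7492 = (3311 - 89335/9) + 7492 = -59536/9 + 7492 = 7892/9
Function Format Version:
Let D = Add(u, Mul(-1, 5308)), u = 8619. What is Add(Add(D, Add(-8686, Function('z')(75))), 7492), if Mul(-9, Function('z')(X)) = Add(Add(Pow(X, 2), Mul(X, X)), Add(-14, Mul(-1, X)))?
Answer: Rational(7892, 9) ≈ 876.89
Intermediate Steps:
Function('z')(X) = Add(Rational(14, 9), Mul(Rational(-2, 9), Pow(X, 2)), Mul(Rational(1, 9), X)) (Function('z')(X) = Mul(Rational(-1, 9), Add(Add(Pow(X, 2), Mul(X, X)), Add(-14, Mul(-1, X)))) = Mul(Rational(-1, 9), Add(Add(Pow(X, 2), Pow(X, 2)), Add(-14, Mul(-1, X)))) = Mul(Rational(-1, 9), Add(Mul(2, Pow(X, 2)), Add(-14, Mul(-1, X)))) = Mul(Rational(-1, 9), Add(-14, Mul(-1, X), Mul(2, Pow(X, 2)))) = Add(Rational(14, 9), Mul(Rational(-2, 9), Pow(X, 2)), Mul(Rational(1, 9), X)))
D = 3311 (D = Add(8619, Mul(-1, 5308)) = Add(8619, -5308) = 3311)
Add(Add(D, Add(-8686, Function('z')(75))), 7492) = Add(Add(3311, Add(-8686, Add(Rational(14, 9), Mul(Rational(-2, 9), Pow(75, 2)), Mul(Rational(1, 9), 75)))), 7492) = Add(Add(3311, Add(-8686, Add(Rational(14, 9), Mul(Rational(-2, 9), 5625), Rational(25, 3)))), 7492) = Add(Add(3311, Add(-8686, Add(Rational(14, 9), -1250, Rational(25, 3)))), 7492) = Add(Add(3311, Add(-8686, Rational(-11161, 9))), 7492) = Add(Add(3311, Rational(-89335, 9)), 7492) = Add(Rational(-59536, 9), 7492) = Rational(7892, 9)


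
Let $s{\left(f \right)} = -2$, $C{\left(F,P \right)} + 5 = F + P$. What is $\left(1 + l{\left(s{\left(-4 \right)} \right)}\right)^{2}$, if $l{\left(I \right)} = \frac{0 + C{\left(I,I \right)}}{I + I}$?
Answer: $\frac{169}{16} \approx 10.563$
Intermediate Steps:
$C{\left(F,P \right)} = -5 + F + P$ ($C{\left(F,P \right)} = -5 + \left(F + P\right) = -5 + F + P$)
$l{\left(I \right)} = \frac{-5 + 2 I}{2 I}$ ($l{\left(I \right)} = \frac{0 + \left(-5 + I + I\right)}{I + I} = \frac{0 + \left(-5 + 2 I\right)}{2 I} = \left(-5 + 2 I\right) \frac{1}{2 I} = \frac{-5 + 2 I}{2 I}$)
$\left(1 + l{\left(s{\left(-4 \right)} \right)}\right)^{2} = \left(1 + \frac{- \frac{5}{2} - 2}{-2}\right)^{2} = \left(1 - - \frac{9}{4}\right)^{2} = \left(1 + \frac{9}{4}\right)^{2} = \left(\frac{13}{4}\right)^{2} = \frac{169}{16}$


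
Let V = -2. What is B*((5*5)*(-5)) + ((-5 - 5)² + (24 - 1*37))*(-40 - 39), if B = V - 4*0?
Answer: -6623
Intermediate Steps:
B = -2 (B = -2 - 4*0 = -2 + 0 = -2)
B*((5*5)*(-5)) + ((-5 - 5)² + (24 - 1*37))*(-40 - 39) = -2*5*5*(-5) + ((-5 - 5)² + (24 - 1*37))*(-40 - 39) = -50*(-5) + ((-10)² + (24 - 37))*(-79) = -2*(-125) + (100 - 13)*(-79) = 250 + 87*(-79) = 250 - 6873 = -6623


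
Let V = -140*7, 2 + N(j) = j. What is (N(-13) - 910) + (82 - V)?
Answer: 137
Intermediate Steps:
N(j) = -2 + j
V = -980
(N(-13) - 910) + (82 - V) = ((-2 - 13) - 910) + (82 - 1*(-980)) = (-15 - 910) + (82 + 980) = -925 + 1062 = 137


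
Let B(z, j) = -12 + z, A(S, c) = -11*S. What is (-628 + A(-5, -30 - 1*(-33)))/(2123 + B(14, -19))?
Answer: -573/2125 ≈ -0.26965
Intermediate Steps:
(-628 + A(-5, -30 - 1*(-33)))/(2123 + B(14, -19)) = (-628 - 11*(-5))/(2123 + (-12 + 14)) = (-628 + 55)/(2123 + 2) = -573/2125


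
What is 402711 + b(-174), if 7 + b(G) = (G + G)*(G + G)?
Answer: 523808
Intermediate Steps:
b(G) = -7 + 4*G**2 (b(G) = -7 + (G + G)*(G + G) = -7 + (2*G)*(2*G) = -7 + 4*G**2)
402711 + b(-174) = 402711 + (-7 + 4*(-174)**2) = 402711 + (-7 + 4*30276) = 402711 + (-7 + 121104) = 402711 + 121097 = 523808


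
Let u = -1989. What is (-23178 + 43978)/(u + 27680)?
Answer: 20800/25691 ≈ 0.80962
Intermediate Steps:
(-23178 + 43978)/(u + 27680) = (-23178 + 43978)/(-1989 + 27680) = 20800/25691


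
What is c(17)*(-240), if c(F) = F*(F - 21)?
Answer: 16320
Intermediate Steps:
c(F) = F*(-21 + F)
c(17)*(-240) = (17*(-21 + 17))*(-240) = (17*(-4))*(-240) = -68*(-240) = 16320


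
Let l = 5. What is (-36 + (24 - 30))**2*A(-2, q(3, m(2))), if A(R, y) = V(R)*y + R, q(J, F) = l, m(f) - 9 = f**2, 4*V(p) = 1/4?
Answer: -11907/4 ≈ -2976.8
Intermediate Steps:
V(p) = 1/16 (V(p) = (1/4)/4 = (1/4)*(1/4) = 1/16)
m(f) = 9 + f**2
q(J, F) = 5
A(R, y) = R + y/16 (A(R, y) = y/16 + R = R + y/16)
(-36 + (24 - 30))**2*A(-2, q(3, m(2))) = (-36 + (24 - 30))**2*(-2 + (1/16)*5) = (-36 - 6)**2*(-2 + 5/16) = (-42)**2*(-27/16) = 1764*(-27/16) = -11907/4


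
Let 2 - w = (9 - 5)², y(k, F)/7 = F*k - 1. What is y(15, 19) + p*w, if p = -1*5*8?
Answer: 2548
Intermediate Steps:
y(k, F) = -7 + 7*F*k (y(k, F) = 7*(F*k - 1) = 7*(-1 + F*k) = -7 + 7*F*k)
w = -14 (w = 2 - (9 - 5)² = 2 - 1*4² = 2 - 1*16 = 2 - 16 = -14)
p = -40 (p = -5*8 = -40)
y(15, 19) + p*w = (-7 + 7*19*15) - 40*(-14) = (-7 + 1995) + 560 = 1988 + 560 = 2548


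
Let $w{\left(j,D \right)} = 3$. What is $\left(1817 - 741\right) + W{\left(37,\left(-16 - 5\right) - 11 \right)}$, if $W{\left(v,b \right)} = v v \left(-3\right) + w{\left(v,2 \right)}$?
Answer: $-3028$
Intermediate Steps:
$W{\left(v,b \right)} = 3 - 3 v^{2}$ ($W{\left(v,b \right)} = v v \left(-3\right) + 3 = v^{2} \left(-3\right) + 3 = - 3 v^{2} + 3 = 3 - 3 v^{2}$)
$\left(1817 - 741\right) + W{\left(37,\left(-16 - 5\right) - 11 \right)} = \left(1817 - 741\right) + \left(3 - 3 \cdot 37^{2}\right) = 1076 + \left(3 - 4107\right) = 1076 - 4104 = -3028$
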